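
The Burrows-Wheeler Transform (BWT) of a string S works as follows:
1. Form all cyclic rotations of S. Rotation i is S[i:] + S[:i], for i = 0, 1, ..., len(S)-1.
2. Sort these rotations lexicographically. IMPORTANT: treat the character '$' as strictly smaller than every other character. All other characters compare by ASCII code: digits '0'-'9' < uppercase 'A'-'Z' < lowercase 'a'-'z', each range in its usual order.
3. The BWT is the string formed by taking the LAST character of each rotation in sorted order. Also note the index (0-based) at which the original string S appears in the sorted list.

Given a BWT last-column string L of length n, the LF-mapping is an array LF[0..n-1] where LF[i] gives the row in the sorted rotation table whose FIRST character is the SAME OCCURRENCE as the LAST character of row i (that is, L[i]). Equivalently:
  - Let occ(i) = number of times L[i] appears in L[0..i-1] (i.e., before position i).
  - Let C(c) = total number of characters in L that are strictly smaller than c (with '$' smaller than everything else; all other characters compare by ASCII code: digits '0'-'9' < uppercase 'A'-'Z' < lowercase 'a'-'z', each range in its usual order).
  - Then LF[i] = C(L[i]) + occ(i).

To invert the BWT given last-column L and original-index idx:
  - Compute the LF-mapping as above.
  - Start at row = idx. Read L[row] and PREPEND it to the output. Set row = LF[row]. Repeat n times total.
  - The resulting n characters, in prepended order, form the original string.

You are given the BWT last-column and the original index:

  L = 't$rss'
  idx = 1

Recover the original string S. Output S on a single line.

LF mapping: 4 0 1 2 3
Walk LF starting at row 1, prepending L[row]:
  step 1: row=1, L[1]='$', prepend. Next row=LF[1]=0
  step 2: row=0, L[0]='t', prepend. Next row=LF[0]=4
  step 3: row=4, L[4]='s', prepend. Next row=LF[4]=3
  step 4: row=3, L[3]='s', prepend. Next row=LF[3]=2
  step 5: row=2, L[2]='r', prepend. Next row=LF[2]=1
Reversed output: rsst$

Answer: rsst$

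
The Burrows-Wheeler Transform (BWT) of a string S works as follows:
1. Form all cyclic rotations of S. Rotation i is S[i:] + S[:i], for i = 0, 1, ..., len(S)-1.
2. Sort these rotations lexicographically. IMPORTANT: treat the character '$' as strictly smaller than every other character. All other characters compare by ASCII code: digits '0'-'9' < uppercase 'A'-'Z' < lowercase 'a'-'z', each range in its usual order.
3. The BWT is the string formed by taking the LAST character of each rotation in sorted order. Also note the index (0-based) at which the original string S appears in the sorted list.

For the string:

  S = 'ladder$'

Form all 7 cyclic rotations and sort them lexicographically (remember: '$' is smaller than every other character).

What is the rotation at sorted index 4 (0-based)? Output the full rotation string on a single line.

All 7 rotations (rotation i = S[i:]+S[:i]):
  rot[0] = ladder$
  rot[1] = adder$l
  rot[2] = dder$la
  rot[3] = der$lad
  rot[4] = er$ladd
  rot[5] = r$ladde
  rot[6] = $ladder
Sorted (with $ < everything):
  sorted[0] = $ladder
  sorted[1] = adder$l
  sorted[2] = dder$la
  sorted[3] = der$lad
  sorted[4] = er$ladd
  sorted[5] = ladder$
  sorted[6] = r$ladde
sorted[4] = er$ladd

Answer: er$ladd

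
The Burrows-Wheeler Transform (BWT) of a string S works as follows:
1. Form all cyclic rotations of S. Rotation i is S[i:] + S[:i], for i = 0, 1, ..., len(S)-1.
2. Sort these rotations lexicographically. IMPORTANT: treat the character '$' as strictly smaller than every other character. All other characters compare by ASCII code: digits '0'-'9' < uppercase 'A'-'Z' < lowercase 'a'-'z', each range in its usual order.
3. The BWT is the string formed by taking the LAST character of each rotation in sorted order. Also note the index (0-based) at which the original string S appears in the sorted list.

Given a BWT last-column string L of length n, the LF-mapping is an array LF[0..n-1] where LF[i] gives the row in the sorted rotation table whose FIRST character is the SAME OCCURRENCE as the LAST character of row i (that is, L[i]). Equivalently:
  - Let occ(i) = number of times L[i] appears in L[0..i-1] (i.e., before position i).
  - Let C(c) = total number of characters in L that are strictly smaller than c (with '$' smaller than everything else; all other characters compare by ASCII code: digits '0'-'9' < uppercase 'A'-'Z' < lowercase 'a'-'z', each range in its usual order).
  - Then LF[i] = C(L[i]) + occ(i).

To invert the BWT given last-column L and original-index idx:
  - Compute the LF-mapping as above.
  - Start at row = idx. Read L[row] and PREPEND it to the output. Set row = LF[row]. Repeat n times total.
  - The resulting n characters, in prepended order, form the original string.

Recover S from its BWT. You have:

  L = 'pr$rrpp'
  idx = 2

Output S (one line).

LF mapping: 1 4 0 5 6 2 3
Walk LF starting at row 2, prepending L[row]:
  step 1: row=2, L[2]='$', prepend. Next row=LF[2]=0
  step 2: row=0, L[0]='p', prepend. Next row=LF[0]=1
  step 3: row=1, L[1]='r', prepend. Next row=LF[1]=4
  step 4: row=4, L[4]='r', prepend. Next row=LF[4]=6
  step 5: row=6, L[6]='p', prepend. Next row=LF[6]=3
  step 6: row=3, L[3]='r', prepend. Next row=LF[3]=5
  step 7: row=5, L[5]='p', prepend. Next row=LF[5]=2
Reversed output: prprrp$

Answer: prprrp$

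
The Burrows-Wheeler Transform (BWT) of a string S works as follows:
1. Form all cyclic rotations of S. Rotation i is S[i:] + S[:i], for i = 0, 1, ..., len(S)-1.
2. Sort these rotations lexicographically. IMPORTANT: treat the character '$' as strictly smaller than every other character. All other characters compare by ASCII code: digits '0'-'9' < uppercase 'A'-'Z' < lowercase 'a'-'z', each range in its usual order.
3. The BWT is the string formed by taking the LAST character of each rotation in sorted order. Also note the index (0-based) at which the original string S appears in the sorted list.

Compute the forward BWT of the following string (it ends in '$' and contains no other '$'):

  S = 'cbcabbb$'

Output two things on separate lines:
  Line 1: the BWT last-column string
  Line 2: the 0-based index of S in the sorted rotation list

All 8 rotations (rotation i = S[i:]+S[:i]):
  rot[0] = cbcabbb$
  rot[1] = bcabbb$c
  rot[2] = cabbb$cb
  rot[3] = abbb$cbc
  rot[4] = bbb$cbca
  rot[5] = bb$cbcab
  rot[6] = b$cbcabb
  rot[7] = $cbcabbb
Sorted (with $ < everything):
  sorted[0] = $cbcabbb  (last char: 'b')
  sorted[1] = abbb$cbc  (last char: 'c')
  sorted[2] = b$cbcabb  (last char: 'b')
  sorted[3] = bb$cbcab  (last char: 'b')
  sorted[4] = bbb$cbca  (last char: 'a')
  sorted[5] = bcabbb$c  (last char: 'c')
  sorted[6] = cabbb$cb  (last char: 'b')
  sorted[7] = cbcabbb$  (last char: '$')
Last column: bcbbacb$
Original string S is at sorted index 7

Answer: bcbbacb$
7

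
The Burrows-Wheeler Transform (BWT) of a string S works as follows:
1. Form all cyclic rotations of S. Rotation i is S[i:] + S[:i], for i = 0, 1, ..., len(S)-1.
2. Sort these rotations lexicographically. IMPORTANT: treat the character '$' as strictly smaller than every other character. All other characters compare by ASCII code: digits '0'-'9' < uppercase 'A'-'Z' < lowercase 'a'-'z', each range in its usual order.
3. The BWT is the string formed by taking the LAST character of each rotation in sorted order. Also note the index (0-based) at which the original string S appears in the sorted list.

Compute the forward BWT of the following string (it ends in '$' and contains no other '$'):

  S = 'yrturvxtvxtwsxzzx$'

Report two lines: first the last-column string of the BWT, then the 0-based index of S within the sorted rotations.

Answer: xyuwrxxtrttzvvs$zx
15

Derivation:
All 18 rotations (rotation i = S[i:]+S[:i]):
  rot[0] = yrturvxtvxtwsxzzx$
  rot[1] = rturvxtvxtwsxzzx$y
  rot[2] = turvxtvxtwsxzzx$yr
  rot[3] = urvxtvxtwsxzzx$yrt
  rot[4] = rvxtvxtwsxzzx$yrtu
  rot[5] = vxtvxtwsxzzx$yrtur
  rot[6] = xtvxtwsxzzx$yrturv
  rot[7] = tvxtwsxzzx$yrturvx
  rot[8] = vxtwsxzzx$yrturvxt
  rot[9] = xtwsxzzx$yrturvxtv
  rot[10] = twsxzzx$yrturvxtvx
  rot[11] = wsxzzx$yrturvxtvxt
  rot[12] = sxzzx$yrturvxtvxtw
  rot[13] = xzzx$yrturvxtvxtws
  rot[14] = zzx$yrturvxtvxtwsx
  rot[15] = zx$yrturvxtvxtwsxz
  rot[16] = x$yrturvxtvxtwsxzz
  rot[17] = $yrturvxtvxtwsxzzx
Sorted (with $ < everything):
  sorted[0] = $yrturvxtvxtwsxzzx  (last char: 'x')
  sorted[1] = rturvxtvxtwsxzzx$y  (last char: 'y')
  sorted[2] = rvxtvxtwsxzzx$yrtu  (last char: 'u')
  sorted[3] = sxzzx$yrturvxtvxtw  (last char: 'w')
  sorted[4] = turvxtvxtwsxzzx$yr  (last char: 'r')
  sorted[5] = tvxtwsxzzx$yrturvx  (last char: 'x')
  sorted[6] = twsxzzx$yrturvxtvx  (last char: 'x')
  sorted[7] = urvxtvxtwsxzzx$yrt  (last char: 't')
  sorted[8] = vxtvxtwsxzzx$yrtur  (last char: 'r')
  sorted[9] = vxtwsxzzx$yrturvxt  (last char: 't')
  sorted[10] = wsxzzx$yrturvxtvxt  (last char: 't')
  sorted[11] = x$yrturvxtvxtwsxzz  (last char: 'z')
  sorted[12] = xtvxtwsxzzx$yrturv  (last char: 'v')
  sorted[13] = xtwsxzzx$yrturvxtv  (last char: 'v')
  sorted[14] = xzzx$yrturvxtvxtws  (last char: 's')
  sorted[15] = yrturvxtvxtwsxzzx$  (last char: '$')
  sorted[16] = zx$yrturvxtvxtwsxz  (last char: 'z')
  sorted[17] = zzx$yrturvxtvxtwsx  (last char: 'x')
Last column: xyuwrxxtrttzvvs$zx
Original string S is at sorted index 15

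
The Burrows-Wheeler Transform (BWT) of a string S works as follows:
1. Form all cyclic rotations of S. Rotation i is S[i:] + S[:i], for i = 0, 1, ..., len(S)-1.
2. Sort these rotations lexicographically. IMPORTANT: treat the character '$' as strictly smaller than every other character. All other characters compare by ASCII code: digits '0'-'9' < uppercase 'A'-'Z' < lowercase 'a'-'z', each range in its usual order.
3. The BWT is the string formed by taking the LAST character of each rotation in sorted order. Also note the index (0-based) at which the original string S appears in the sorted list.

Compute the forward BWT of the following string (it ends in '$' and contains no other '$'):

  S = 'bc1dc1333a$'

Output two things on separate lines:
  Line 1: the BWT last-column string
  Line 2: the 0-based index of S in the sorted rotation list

All 11 rotations (rotation i = S[i:]+S[:i]):
  rot[0] = bc1dc1333a$
  rot[1] = c1dc1333a$b
  rot[2] = 1dc1333a$bc
  rot[3] = dc1333a$bc1
  rot[4] = c1333a$bc1d
  rot[5] = 1333a$bc1dc
  rot[6] = 333a$bc1dc1
  rot[7] = 33a$bc1dc13
  rot[8] = 3a$bc1dc133
  rot[9] = a$bc1dc1333
  rot[10] = $bc1dc1333a
Sorted (with $ < everything):
  sorted[0] = $bc1dc1333a  (last char: 'a')
  sorted[1] = 1333a$bc1dc  (last char: 'c')
  sorted[2] = 1dc1333a$bc  (last char: 'c')
  sorted[3] = 333a$bc1dc1  (last char: '1')
  sorted[4] = 33a$bc1dc13  (last char: '3')
  sorted[5] = 3a$bc1dc133  (last char: '3')
  sorted[6] = a$bc1dc1333  (last char: '3')
  sorted[7] = bc1dc1333a$  (last char: '$')
  sorted[8] = c1333a$bc1d  (last char: 'd')
  sorted[9] = c1dc1333a$b  (last char: 'b')
  sorted[10] = dc1333a$bc1  (last char: '1')
Last column: acc1333$db1
Original string S is at sorted index 7

Answer: acc1333$db1
7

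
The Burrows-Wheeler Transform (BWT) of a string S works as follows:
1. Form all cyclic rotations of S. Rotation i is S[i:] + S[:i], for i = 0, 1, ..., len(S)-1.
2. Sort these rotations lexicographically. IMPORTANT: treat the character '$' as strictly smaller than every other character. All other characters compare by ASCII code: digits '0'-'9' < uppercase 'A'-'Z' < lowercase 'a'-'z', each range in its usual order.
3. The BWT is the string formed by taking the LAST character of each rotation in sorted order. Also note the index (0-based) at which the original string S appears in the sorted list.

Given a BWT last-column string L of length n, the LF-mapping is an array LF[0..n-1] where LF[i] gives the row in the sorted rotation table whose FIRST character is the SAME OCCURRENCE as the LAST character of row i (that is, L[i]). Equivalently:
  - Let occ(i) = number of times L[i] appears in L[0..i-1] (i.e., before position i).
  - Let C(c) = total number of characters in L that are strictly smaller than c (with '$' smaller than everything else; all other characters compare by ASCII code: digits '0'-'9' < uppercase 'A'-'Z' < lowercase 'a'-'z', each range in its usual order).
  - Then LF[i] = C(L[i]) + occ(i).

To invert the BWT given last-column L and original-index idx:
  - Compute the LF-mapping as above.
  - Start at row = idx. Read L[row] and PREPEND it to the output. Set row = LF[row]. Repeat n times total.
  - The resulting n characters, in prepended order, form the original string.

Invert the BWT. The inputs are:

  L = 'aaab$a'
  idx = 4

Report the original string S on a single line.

LF mapping: 1 2 3 5 0 4
Walk LF starting at row 4, prepending L[row]:
  step 1: row=4, L[4]='$', prepend. Next row=LF[4]=0
  step 2: row=0, L[0]='a', prepend. Next row=LF[0]=1
  step 3: row=1, L[1]='a', prepend. Next row=LF[1]=2
  step 4: row=2, L[2]='a', prepend. Next row=LF[2]=3
  step 5: row=3, L[3]='b', prepend. Next row=LF[3]=5
  step 6: row=5, L[5]='a', prepend. Next row=LF[5]=4
Reversed output: abaaa$

Answer: abaaa$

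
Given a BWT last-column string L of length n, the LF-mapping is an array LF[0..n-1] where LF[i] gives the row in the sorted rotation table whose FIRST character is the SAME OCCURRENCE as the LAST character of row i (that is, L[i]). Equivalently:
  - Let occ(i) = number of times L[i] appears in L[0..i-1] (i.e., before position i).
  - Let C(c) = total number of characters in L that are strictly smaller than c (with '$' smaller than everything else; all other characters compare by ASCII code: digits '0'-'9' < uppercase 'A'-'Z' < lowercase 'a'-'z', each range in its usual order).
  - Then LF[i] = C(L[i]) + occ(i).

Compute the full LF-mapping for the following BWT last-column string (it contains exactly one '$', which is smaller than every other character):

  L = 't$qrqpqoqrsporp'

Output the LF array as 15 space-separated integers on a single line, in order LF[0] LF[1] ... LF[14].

Answer: 14 0 6 10 7 3 8 1 9 11 13 4 2 12 5

Derivation:
Char counts: '$':1, 'o':2, 'p':3, 'q':4, 'r':3, 's':1, 't':1
C (first-col start): C('$')=0, C('o')=1, C('p')=3, C('q')=6, C('r')=10, C('s')=13, C('t')=14
L[0]='t': occ=0, LF[0]=C('t')+0=14+0=14
L[1]='$': occ=0, LF[1]=C('$')+0=0+0=0
L[2]='q': occ=0, LF[2]=C('q')+0=6+0=6
L[3]='r': occ=0, LF[3]=C('r')+0=10+0=10
L[4]='q': occ=1, LF[4]=C('q')+1=6+1=7
L[5]='p': occ=0, LF[5]=C('p')+0=3+0=3
L[6]='q': occ=2, LF[6]=C('q')+2=6+2=8
L[7]='o': occ=0, LF[7]=C('o')+0=1+0=1
L[8]='q': occ=3, LF[8]=C('q')+3=6+3=9
L[9]='r': occ=1, LF[9]=C('r')+1=10+1=11
L[10]='s': occ=0, LF[10]=C('s')+0=13+0=13
L[11]='p': occ=1, LF[11]=C('p')+1=3+1=4
L[12]='o': occ=1, LF[12]=C('o')+1=1+1=2
L[13]='r': occ=2, LF[13]=C('r')+2=10+2=12
L[14]='p': occ=2, LF[14]=C('p')+2=3+2=5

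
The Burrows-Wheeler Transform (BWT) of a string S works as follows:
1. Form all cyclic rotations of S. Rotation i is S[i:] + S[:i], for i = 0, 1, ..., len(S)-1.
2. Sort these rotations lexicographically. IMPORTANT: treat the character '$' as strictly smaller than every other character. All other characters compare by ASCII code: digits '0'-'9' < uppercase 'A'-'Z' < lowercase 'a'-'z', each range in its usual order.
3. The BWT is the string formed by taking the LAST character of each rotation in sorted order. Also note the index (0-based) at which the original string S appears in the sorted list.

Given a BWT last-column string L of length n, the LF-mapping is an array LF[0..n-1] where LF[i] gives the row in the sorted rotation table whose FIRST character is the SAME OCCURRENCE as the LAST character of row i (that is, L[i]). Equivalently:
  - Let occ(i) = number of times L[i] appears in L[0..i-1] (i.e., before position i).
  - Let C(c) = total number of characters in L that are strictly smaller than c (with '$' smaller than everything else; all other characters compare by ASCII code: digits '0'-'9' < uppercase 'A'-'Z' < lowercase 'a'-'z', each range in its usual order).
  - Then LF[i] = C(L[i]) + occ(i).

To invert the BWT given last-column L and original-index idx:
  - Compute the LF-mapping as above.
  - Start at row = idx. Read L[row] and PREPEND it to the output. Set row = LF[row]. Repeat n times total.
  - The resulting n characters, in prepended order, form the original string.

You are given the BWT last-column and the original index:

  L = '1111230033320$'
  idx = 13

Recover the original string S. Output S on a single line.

LF mapping: 4 5 6 7 8 10 1 2 11 12 13 9 3 0
Walk LF starting at row 13, prepending L[row]:
  step 1: row=13, L[13]='$', prepend. Next row=LF[13]=0
  step 2: row=0, L[0]='1', prepend. Next row=LF[0]=4
  step 3: row=4, L[4]='2', prepend. Next row=LF[4]=8
  step 4: row=8, L[8]='3', prepend. Next row=LF[8]=11
  step 5: row=11, L[11]='2', prepend. Next row=LF[11]=9
  step 6: row=9, L[9]='3', prepend. Next row=LF[9]=12
  step 7: row=12, L[12]='0', prepend. Next row=LF[12]=3
  step 8: row=3, L[3]='1', prepend. Next row=LF[3]=7
  step 9: row=7, L[7]='0', prepend. Next row=LF[7]=2
  step 10: row=2, L[2]='1', prepend. Next row=LF[2]=6
  step 11: row=6, L[6]='0', prepend. Next row=LF[6]=1
  step 12: row=1, L[1]='1', prepend. Next row=LF[1]=5
  step 13: row=5, L[5]='3', prepend. Next row=LF[5]=10
  step 14: row=10, L[10]='3', prepend. Next row=LF[10]=13
Reversed output: 3310101032321$

Answer: 3310101032321$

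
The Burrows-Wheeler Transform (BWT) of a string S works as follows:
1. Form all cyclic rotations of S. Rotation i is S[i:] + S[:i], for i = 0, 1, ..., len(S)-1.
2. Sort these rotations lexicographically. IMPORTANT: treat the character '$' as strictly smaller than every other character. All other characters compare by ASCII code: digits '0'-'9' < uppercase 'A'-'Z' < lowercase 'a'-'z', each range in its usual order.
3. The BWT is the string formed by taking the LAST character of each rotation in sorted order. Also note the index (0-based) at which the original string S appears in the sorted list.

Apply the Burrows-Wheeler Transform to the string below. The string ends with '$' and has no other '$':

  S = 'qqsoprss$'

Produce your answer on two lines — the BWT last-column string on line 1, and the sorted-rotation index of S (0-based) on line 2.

All 9 rotations (rotation i = S[i:]+S[:i]):
  rot[0] = qqsoprss$
  rot[1] = qsoprss$q
  rot[2] = soprss$qq
  rot[3] = oprss$qqs
  rot[4] = prss$qqso
  rot[5] = rss$qqsop
  rot[6] = ss$qqsopr
  rot[7] = s$qqsoprs
  rot[8] = $qqsoprss
Sorted (with $ < everything):
  sorted[0] = $qqsoprss  (last char: 's')
  sorted[1] = oprss$qqs  (last char: 's')
  sorted[2] = prss$qqso  (last char: 'o')
  sorted[3] = qqsoprss$  (last char: '$')
  sorted[4] = qsoprss$q  (last char: 'q')
  sorted[5] = rss$qqsop  (last char: 'p')
  sorted[6] = s$qqsoprs  (last char: 's')
  sorted[7] = soprss$qq  (last char: 'q')
  sorted[8] = ss$qqsopr  (last char: 'r')
Last column: sso$qpsqr
Original string S is at sorted index 3

Answer: sso$qpsqr
3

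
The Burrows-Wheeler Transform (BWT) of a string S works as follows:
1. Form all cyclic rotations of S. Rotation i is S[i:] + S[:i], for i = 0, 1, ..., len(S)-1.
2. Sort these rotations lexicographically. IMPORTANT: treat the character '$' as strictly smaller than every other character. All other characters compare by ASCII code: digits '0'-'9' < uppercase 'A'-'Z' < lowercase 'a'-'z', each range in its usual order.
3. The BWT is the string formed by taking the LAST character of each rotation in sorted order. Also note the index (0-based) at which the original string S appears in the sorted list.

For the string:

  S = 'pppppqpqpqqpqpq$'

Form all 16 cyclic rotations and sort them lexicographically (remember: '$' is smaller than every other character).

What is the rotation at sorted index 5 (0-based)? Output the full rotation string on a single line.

All 16 rotations (rotation i = S[i:]+S[:i]):
  rot[0] = pppppqpqpqqpqpq$
  rot[1] = ppppqpqpqqpqpq$p
  rot[2] = pppqpqpqqpqpq$pp
  rot[3] = ppqpqpqqpqpq$ppp
  rot[4] = pqpqpqqpqpq$pppp
  rot[5] = qpqpqqpqpq$ppppp
  rot[6] = pqpqqpqpq$pppppq
  rot[7] = qpqqpqpq$pppppqp
  rot[8] = pqqpqpq$pppppqpq
  rot[9] = qqpqpq$pppppqpqp
  rot[10] = qpqpq$pppppqpqpq
  rot[11] = pqpq$pppppqpqpqq
  rot[12] = qpq$pppppqpqpqqp
  rot[13] = pq$pppppqpqpqqpq
  rot[14] = q$pppppqpqpqqpqp
  rot[15] = $pppppqpqpqqpqpq
Sorted (with $ < everything):
  sorted[0] = $pppppqpqpqqpqpq
  sorted[1] = pppppqpqpqqpqpq$
  sorted[2] = ppppqpqpqqpqpq$p
  sorted[3] = pppqpqpqqpqpq$pp
  sorted[4] = ppqpqpqqpqpq$ppp
  sorted[5] = pq$pppppqpqpqqpq
  sorted[6] = pqpq$pppppqpqpqq
  sorted[7] = pqpqpqqpqpq$pppp
  sorted[8] = pqpqqpqpq$pppppq
  sorted[9] = pqqpqpq$pppppqpq
  sorted[10] = q$pppppqpqpqqpqp
  sorted[11] = qpq$pppppqpqpqqp
  sorted[12] = qpqpq$pppppqpqpq
  sorted[13] = qpqpqqpqpq$ppppp
  sorted[14] = qpqqpqpq$pppppqp
  sorted[15] = qqpqpq$pppppqpqp
sorted[5] = pq$pppppqpqpqqpq

Answer: pq$pppppqpqpqqpq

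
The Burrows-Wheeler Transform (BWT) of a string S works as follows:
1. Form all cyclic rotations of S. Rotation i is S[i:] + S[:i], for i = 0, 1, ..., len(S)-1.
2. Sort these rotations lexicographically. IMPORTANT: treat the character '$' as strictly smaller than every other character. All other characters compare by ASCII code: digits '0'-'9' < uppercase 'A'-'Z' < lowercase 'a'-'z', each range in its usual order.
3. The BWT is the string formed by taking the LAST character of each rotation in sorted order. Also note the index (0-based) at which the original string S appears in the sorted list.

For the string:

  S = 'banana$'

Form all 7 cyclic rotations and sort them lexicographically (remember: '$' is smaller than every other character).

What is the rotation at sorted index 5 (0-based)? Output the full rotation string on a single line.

All 7 rotations (rotation i = S[i:]+S[:i]):
  rot[0] = banana$
  rot[1] = anana$b
  rot[2] = nana$ba
  rot[3] = ana$ban
  rot[4] = na$bana
  rot[5] = a$banan
  rot[6] = $banana
Sorted (with $ < everything):
  sorted[0] = $banana
  sorted[1] = a$banan
  sorted[2] = ana$ban
  sorted[3] = anana$b
  sorted[4] = banana$
  sorted[5] = na$bana
  sorted[6] = nana$ba
sorted[5] = na$bana

Answer: na$bana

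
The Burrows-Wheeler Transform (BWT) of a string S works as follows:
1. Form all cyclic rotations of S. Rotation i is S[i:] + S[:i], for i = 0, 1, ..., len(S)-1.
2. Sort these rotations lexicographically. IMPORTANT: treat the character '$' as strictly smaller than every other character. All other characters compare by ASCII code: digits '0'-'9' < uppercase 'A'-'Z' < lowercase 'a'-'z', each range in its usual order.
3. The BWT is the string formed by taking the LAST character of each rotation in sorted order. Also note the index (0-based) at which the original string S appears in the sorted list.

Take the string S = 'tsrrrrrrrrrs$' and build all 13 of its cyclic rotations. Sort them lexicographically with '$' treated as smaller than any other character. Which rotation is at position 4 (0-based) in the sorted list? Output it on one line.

Answer: rrrrrrs$tsrrr

Derivation:
All 13 rotations (rotation i = S[i:]+S[:i]):
  rot[0] = tsrrrrrrrrrs$
  rot[1] = srrrrrrrrrs$t
  rot[2] = rrrrrrrrrs$ts
  rot[3] = rrrrrrrrs$tsr
  rot[4] = rrrrrrrs$tsrr
  rot[5] = rrrrrrs$tsrrr
  rot[6] = rrrrrs$tsrrrr
  rot[7] = rrrrs$tsrrrrr
  rot[8] = rrrs$tsrrrrrr
  rot[9] = rrs$tsrrrrrrr
  rot[10] = rs$tsrrrrrrrr
  rot[11] = s$tsrrrrrrrrr
  rot[12] = $tsrrrrrrrrrs
Sorted (with $ < everything):
  sorted[0] = $tsrrrrrrrrrs
  sorted[1] = rrrrrrrrrs$ts
  sorted[2] = rrrrrrrrs$tsr
  sorted[3] = rrrrrrrs$tsrr
  sorted[4] = rrrrrrs$tsrrr
  sorted[5] = rrrrrs$tsrrrr
  sorted[6] = rrrrs$tsrrrrr
  sorted[7] = rrrs$tsrrrrrr
  sorted[8] = rrs$tsrrrrrrr
  sorted[9] = rs$tsrrrrrrrr
  sorted[10] = s$tsrrrrrrrrr
  sorted[11] = srrrrrrrrrs$t
  sorted[12] = tsrrrrrrrrrs$
sorted[4] = rrrrrrs$tsrrr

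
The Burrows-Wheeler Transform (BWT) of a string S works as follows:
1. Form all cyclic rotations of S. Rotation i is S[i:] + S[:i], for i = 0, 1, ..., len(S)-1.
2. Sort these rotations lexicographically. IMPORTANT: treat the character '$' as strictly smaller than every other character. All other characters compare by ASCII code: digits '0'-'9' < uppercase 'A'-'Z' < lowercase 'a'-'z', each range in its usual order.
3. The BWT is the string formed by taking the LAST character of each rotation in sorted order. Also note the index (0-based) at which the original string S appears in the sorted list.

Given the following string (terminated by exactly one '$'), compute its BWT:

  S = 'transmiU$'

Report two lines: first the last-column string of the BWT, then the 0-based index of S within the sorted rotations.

All 9 rotations (rotation i = S[i:]+S[:i]):
  rot[0] = transmiU$
  rot[1] = ransmiU$t
  rot[2] = ansmiU$tr
  rot[3] = nsmiU$tra
  rot[4] = smiU$tran
  rot[5] = miU$trans
  rot[6] = iU$transm
  rot[7] = U$transmi
  rot[8] = $transmiU
Sorted (with $ < everything):
  sorted[0] = $transmiU  (last char: 'U')
  sorted[1] = U$transmi  (last char: 'i')
  sorted[2] = ansmiU$tr  (last char: 'r')
  sorted[3] = iU$transm  (last char: 'm')
  sorted[4] = miU$trans  (last char: 's')
  sorted[5] = nsmiU$tra  (last char: 'a')
  sorted[6] = ransmiU$t  (last char: 't')
  sorted[7] = smiU$tran  (last char: 'n')
  sorted[8] = transmiU$  (last char: '$')
Last column: Uirmsatn$
Original string S is at sorted index 8

Answer: Uirmsatn$
8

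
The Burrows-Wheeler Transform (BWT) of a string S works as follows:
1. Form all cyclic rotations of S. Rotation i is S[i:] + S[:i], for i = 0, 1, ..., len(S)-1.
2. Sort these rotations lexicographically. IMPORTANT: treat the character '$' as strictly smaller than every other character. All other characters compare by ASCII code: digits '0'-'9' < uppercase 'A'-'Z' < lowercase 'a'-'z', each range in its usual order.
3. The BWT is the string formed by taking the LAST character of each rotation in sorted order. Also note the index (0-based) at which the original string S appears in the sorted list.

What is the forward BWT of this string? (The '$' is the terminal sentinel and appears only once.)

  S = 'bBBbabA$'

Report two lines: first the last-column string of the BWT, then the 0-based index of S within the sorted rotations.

Answer: AbbBba$B
6

Derivation:
All 8 rotations (rotation i = S[i:]+S[:i]):
  rot[0] = bBBbabA$
  rot[1] = BBbabA$b
  rot[2] = BbabA$bB
  rot[3] = babA$bBB
  rot[4] = abA$bBBb
  rot[5] = bA$bBBba
  rot[6] = A$bBBbab
  rot[7] = $bBBbabA
Sorted (with $ < everything):
  sorted[0] = $bBBbabA  (last char: 'A')
  sorted[1] = A$bBBbab  (last char: 'b')
  sorted[2] = BBbabA$b  (last char: 'b')
  sorted[3] = BbabA$bB  (last char: 'B')
  sorted[4] = abA$bBBb  (last char: 'b')
  sorted[5] = bA$bBBba  (last char: 'a')
  sorted[6] = bBBbabA$  (last char: '$')
  sorted[7] = babA$bBB  (last char: 'B')
Last column: AbbBba$B
Original string S is at sorted index 6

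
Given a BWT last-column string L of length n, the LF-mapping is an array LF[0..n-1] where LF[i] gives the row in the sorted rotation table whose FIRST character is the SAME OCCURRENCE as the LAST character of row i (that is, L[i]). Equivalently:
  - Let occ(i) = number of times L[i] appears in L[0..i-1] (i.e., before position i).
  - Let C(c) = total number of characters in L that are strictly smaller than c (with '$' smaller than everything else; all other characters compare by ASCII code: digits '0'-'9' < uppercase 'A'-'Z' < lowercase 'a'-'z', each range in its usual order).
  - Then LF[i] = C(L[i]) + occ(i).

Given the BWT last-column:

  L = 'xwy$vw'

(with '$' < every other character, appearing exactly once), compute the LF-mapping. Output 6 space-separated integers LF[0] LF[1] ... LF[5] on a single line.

Answer: 4 2 5 0 1 3

Derivation:
Char counts: '$':1, 'v':1, 'w':2, 'x':1, 'y':1
C (first-col start): C('$')=0, C('v')=1, C('w')=2, C('x')=4, C('y')=5
L[0]='x': occ=0, LF[0]=C('x')+0=4+0=4
L[1]='w': occ=0, LF[1]=C('w')+0=2+0=2
L[2]='y': occ=0, LF[2]=C('y')+0=5+0=5
L[3]='$': occ=0, LF[3]=C('$')+0=0+0=0
L[4]='v': occ=0, LF[4]=C('v')+0=1+0=1
L[5]='w': occ=1, LF[5]=C('w')+1=2+1=3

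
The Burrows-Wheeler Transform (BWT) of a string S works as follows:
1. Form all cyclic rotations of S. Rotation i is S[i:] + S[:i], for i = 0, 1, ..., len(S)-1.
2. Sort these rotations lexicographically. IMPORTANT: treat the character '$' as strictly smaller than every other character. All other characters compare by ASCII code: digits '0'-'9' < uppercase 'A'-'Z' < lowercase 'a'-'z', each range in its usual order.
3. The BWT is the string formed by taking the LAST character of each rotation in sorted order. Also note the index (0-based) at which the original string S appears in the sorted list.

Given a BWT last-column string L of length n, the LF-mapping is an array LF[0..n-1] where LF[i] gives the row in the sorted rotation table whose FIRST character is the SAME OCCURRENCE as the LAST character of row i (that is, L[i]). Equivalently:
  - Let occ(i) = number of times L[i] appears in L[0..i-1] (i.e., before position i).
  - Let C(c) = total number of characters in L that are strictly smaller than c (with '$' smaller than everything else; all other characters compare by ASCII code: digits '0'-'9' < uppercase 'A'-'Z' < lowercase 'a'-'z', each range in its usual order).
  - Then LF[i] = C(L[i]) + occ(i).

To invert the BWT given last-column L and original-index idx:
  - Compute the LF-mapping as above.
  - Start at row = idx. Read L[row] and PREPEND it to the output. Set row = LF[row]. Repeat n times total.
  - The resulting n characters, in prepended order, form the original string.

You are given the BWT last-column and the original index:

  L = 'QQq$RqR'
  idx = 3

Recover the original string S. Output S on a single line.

Answer: RRqqQQ$

Derivation:
LF mapping: 1 2 5 0 3 6 4
Walk LF starting at row 3, prepending L[row]:
  step 1: row=3, L[3]='$', prepend. Next row=LF[3]=0
  step 2: row=0, L[0]='Q', prepend. Next row=LF[0]=1
  step 3: row=1, L[1]='Q', prepend. Next row=LF[1]=2
  step 4: row=2, L[2]='q', prepend. Next row=LF[2]=5
  step 5: row=5, L[5]='q', prepend. Next row=LF[5]=6
  step 6: row=6, L[6]='R', prepend. Next row=LF[6]=4
  step 7: row=4, L[4]='R', prepend. Next row=LF[4]=3
Reversed output: RRqqQQ$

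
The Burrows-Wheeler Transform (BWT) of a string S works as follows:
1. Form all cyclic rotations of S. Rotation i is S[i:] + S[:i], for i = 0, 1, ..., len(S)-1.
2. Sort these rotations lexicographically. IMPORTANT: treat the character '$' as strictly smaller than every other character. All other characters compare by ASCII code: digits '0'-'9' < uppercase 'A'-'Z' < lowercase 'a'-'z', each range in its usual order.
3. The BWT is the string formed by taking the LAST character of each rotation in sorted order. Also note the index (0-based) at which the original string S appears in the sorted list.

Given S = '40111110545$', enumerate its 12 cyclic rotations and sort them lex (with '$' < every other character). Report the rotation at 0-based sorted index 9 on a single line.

All 12 rotations (rotation i = S[i:]+S[:i]):
  rot[0] = 40111110545$
  rot[1] = 0111110545$4
  rot[2] = 111110545$40
  rot[3] = 11110545$401
  rot[4] = 1110545$4011
  rot[5] = 110545$40111
  rot[6] = 10545$401111
  rot[7] = 0545$4011111
  rot[8] = 545$40111110
  rot[9] = 45$401111105
  rot[10] = 5$4011111054
  rot[11] = $40111110545
Sorted (with $ < everything):
  sorted[0] = $40111110545
  sorted[1] = 0111110545$4
  sorted[2] = 0545$4011111
  sorted[3] = 10545$401111
  sorted[4] = 110545$40111
  sorted[5] = 1110545$4011
  sorted[6] = 11110545$401
  sorted[7] = 111110545$40
  sorted[8] = 40111110545$
  sorted[9] = 45$401111105
  sorted[10] = 5$4011111054
  sorted[11] = 545$40111110
sorted[9] = 45$401111105

Answer: 45$401111105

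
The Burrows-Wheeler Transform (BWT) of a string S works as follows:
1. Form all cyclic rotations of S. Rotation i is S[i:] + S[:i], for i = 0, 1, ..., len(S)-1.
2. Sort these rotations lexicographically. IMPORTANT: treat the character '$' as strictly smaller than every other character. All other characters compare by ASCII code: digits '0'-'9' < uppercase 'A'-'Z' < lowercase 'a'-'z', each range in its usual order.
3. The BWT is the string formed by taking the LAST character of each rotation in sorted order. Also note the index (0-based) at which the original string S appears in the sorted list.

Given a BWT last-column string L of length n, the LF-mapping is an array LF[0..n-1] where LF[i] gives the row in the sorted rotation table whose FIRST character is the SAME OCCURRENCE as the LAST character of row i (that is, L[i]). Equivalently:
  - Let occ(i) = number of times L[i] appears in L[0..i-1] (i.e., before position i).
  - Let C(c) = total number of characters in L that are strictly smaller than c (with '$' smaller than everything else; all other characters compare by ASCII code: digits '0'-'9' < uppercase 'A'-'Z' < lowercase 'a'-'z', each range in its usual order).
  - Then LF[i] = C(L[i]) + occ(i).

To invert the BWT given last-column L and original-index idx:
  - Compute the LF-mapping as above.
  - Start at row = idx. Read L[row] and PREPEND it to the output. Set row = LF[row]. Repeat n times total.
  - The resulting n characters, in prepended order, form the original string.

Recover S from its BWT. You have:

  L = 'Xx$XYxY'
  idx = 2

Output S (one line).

LF mapping: 1 5 0 2 3 6 4
Walk LF starting at row 2, prepending L[row]:
  step 1: row=2, L[2]='$', prepend. Next row=LF[2]=0
  step 2: row=0, L[0]='X', prepend. Next row=LF[0]=1
  step 3: row=1, L[1]='x', prepend. Next row=LF[1]=5
  step 4: row=5, L[5]='x', prepend. Next row=LF[5]=6
  step 5: row=6, L[6]='Y', prepend. Next row=LF[6]=4
  step 6: row=4, L[4]='Y', prepend. Next row=LF[4]=3
  step 7: row=3, L[3]='X', prepend. Next row=LF[3]=2
Reversed output: XYYxxX$

Answer: XYYxxX$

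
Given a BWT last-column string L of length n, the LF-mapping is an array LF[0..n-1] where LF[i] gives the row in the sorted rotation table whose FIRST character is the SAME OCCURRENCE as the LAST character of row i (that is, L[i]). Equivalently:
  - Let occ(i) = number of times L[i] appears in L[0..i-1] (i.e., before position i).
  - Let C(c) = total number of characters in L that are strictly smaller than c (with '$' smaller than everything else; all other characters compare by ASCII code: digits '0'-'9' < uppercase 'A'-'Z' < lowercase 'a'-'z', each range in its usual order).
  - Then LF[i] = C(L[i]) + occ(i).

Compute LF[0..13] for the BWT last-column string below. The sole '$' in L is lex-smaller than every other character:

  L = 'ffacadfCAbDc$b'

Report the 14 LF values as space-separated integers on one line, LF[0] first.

Answer: 11 12 4 8 5 10 13 2 1 6 3 9 0 7

Derivation:
Char counts: '$':1, 'A':1, 'C':1, 'D':1, 'a':2, 'b':2, 'c':2, 'd':1, 'f':3
C (first-col start): C('$')=0, C('A')=1, C('C')=2, C('D')=3, C('a')=4, C('b')=6, C('c')=8, C('d')=10, C('f')=11
L[0]='f': occ=0, LF[0]=C('f')+0=11+0=11
L[1]='f': occ=1, LF[1]=C('f')+1=11+1=12
L[2]='a': occ=0, LF[2]=C('a')+0=4+0=4
L[3]='c': occ=0, LF[3]=C('c')+0=8+0=8
L[4]='a': occ=1, LF[4]=C('a')+1=4+1=5
L[5]='d': occ=0, LF[5]=C('d')+0=10+0=10
L[6]='f': occ=2, LF[6]=C('f')+2=11+2=13
L[7]='C': occ=0, LF[7]=C('C')+0=2+0=2
L[8]='A': occ=0, LF[8]=C('A')+0=1+0=1
L[9]='b': occ=0, LF[9]=C('b')+0=6+0=6
L[10]='D': occ=0, LF[10]=C('D')+0=3+0=3
L[11]='c': occ=1, LF[11]=C('c')+1=8+1=9
L[12]='$': occ=0, LF[12]=C('$')+0=0+0=0
L[13]='b': occ=1, LF[13]=C('b')+1=6+1=7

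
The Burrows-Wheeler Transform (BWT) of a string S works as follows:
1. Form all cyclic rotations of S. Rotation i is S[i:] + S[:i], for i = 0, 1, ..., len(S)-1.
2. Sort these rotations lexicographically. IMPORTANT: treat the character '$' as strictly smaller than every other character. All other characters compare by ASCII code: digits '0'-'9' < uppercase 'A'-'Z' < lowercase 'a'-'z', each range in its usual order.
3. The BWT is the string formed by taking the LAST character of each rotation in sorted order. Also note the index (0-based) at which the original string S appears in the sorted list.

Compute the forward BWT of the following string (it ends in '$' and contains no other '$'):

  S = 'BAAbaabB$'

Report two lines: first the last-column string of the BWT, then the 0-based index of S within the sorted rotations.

All 9 rotations (rotation i = S[i:]+S[:i]):
  rot[0] = BAAbaabB$
  rot[1] = AAbaabB$B
  rot[2] = AbaabB$BA
  rot[3] = baabB$BAA
  rot[4] = aabB$BAAb
  rot[5] = abB$BAAba
  rot[6] = bB$BAAbaa
  rot[7] = B$BAAbaab
  rot[8] = $BAAbaabB
Sorted (with $ < everything):
  sorted[0] = $BAAbaabB  (last char: 'B')
  sorted[1] = AAbaabB$B  (last char: 'B')
  sorted[2] = AbaabB$BA  (last char: 'A')
  sorted[3] = B$BAAbaab  (last char: 'b')
  sorted[4] = BAAbaabB$  (last char: '$')
  sorted[5] = aabB$BAAb  (last char: 'b')
  sorted[6] = abB$BAAba  (last char: 'a')
  sorted[7] = bB$BAAbaa  (last char: 'a')
  sorted[8] = baabB$BAA  (last char: 'A')
Last column: BBAb$baaA
Original string S is at sorted index 4

Answer: BBAb$baaA
4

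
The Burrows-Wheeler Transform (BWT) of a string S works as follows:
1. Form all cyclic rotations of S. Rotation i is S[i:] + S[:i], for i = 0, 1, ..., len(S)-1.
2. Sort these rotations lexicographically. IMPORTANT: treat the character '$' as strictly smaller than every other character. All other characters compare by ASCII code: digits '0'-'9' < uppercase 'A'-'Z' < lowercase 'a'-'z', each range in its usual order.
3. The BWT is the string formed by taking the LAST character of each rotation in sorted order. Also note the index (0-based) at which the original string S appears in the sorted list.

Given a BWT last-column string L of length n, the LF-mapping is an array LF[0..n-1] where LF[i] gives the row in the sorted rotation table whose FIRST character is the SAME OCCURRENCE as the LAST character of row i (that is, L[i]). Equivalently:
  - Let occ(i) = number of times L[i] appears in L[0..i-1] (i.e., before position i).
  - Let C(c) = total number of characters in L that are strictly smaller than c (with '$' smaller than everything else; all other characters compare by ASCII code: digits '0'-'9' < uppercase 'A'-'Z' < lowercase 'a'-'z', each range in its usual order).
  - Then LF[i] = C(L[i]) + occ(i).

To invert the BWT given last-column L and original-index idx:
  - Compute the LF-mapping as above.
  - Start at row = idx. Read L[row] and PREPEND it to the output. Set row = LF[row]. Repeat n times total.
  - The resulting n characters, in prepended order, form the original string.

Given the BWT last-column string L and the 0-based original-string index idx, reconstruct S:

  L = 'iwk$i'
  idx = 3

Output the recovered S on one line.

Answer: kiwi$

Derivation:
LF mapping: 1 4 3 0 2
Walk LF starting at row 3, prepending L[row]:
  step 1: row=3, L[3]='$', prepend. Next row=LF[3]=0
  step 2: row=0, L[0]='i', prepend. Next row=LF[0]=1
  step 3: row=1, L[1]='w', prepend. Next row=LF[1]=4
  step 4: row=4, L[4]='i', prepend. Next row=LF[4]=2
  step 5: row=2, L[2]='k', prepend. Next row=LF[2]=3
Reversed output: kiwi$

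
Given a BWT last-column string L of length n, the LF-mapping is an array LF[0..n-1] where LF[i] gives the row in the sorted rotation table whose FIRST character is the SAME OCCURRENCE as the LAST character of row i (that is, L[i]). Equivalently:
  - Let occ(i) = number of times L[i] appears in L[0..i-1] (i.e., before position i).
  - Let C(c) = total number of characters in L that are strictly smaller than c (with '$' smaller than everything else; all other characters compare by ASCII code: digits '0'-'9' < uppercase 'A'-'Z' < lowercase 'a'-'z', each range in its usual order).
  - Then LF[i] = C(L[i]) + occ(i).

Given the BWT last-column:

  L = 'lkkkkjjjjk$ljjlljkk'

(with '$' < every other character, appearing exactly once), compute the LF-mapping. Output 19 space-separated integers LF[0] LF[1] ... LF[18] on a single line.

Char counts: '$':1, 'j':7, 'k':7, 'l':4
C (first-col start): C('$')=0, C('j')=1, C('k')=8, C('l')=15
L[0]='l': occ=0, LF[0]=C('l')+0=15+0=15
L[1]='k': occ=0, LF[1]=C('k')+0=8+0=8
L[2]='k': occ=1, LF[2]=C('k')+1=8+1=9
L[3]='k': occ=2, LF[3]=C('k')+2=8+2=10
L[4]='k': occ=3, LF[4]=C('k')+3=8+3=11
L[5]='j': occ=0, LF[5]=C('j')+0=1+0=1
L[6]='j': occ=1, LF[6]=C('j')+1=1+1=2
L[7]='j': occ=2, LF[7]=C('j')+2=1+2=3
L[8]='j': occ=3, LF[8]=C('j')+3=1+3=4
L[9]='k': occ=4, LF[9]=C('k')+4=8+4=12
L[10]='$': occ=0, LF[10]=C('$')+0=0+0=0
L[11]='l': occ=1, LF[11]=C('l')+1=15+1=16
L[12]='j': occ=4, LF[12]=C('j')+4=1+4=5
L[13]='j': occ=5, LF[13]=C('j')+5=1+5=6
L[14]='l': occ=2, LF[14]=C('l')+2=15+2=17
L[15]='l': occ=3, LF[15]=C('l')+3=15+3=18
L[16]='j': occ=6, LF[16]=C('j')+6=1+6=7
L[17]='k': occ=5, LF[17]=C('k')+5=8+5=13
L[18]='k': occ=6, LF[18]=C('k')+6=8+6=14

Answer: 15 8 9 10 11 1 2 3 4 12 0 16 5 6 17 18 7 13 14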